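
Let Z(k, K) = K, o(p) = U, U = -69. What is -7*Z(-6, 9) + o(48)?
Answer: -132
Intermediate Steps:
o(p) = -69
-7*Z(-6, 9) + o(48) = -7*9 - 69 = -63 - 69 = -132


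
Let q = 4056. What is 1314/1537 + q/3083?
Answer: 10285134/4738571 ≈ 2.1705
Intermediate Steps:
1314/1537 + q/3083 = 1314/1537 + 4056/3083 = 10285134/4738571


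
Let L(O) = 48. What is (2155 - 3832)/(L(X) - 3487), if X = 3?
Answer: 1677/3439 ≈ 0.48764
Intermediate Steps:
(2155 - 3832)/(L(X) - 3487) = (2155 - 3832)/(48 - 3487) = -1677/(-3439) = -1677*(-1/3439) = 1677/3439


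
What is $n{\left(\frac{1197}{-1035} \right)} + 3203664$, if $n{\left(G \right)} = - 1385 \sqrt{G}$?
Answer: $3203664 - \frac{277 i \sqrt{15295}}{23} \approx 3.2037 \cdot 10^{6} - 1489.5 i$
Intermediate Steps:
$n{\left(\frac{1197}{-1035} \right)} + 3203664 = - 1385 \sqrt{\frac{1197}{-1035}} + 3203664 = - 1385 \sqrt{1197 \left(- \frac{1}{1035}\right)} + 3203664 = - 1385 \sqrt{- \frac{133}{115}} + 3203664 = - 1385 \frac{i \sqrt{15295}}{115} + 3203664 = - \frac{277 i \sqrt{15295}}{23} + 3203664 = 3203664 - \frac{277 i \sqrt{15295}}{23}$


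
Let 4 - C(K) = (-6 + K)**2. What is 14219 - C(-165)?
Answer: 43456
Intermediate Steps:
C(K) = 4 - (-6 + K)**2
14219 - C(-165) = 14219 - (4 - (-6 - 165)**2) = 14219 - (4 - 1*(-171)**2) = 14219 - (4 - 1*29241) = 14219 - (4 - 29241) = 14219 - 1*(-29237) = 14219 + 29237 = 43456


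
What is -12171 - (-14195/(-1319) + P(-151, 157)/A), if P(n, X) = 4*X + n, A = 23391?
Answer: -41760136563/3428081 ≈ -12182.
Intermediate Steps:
P(n, X) = n + 4*X
-12171 - (-14195/(-1319) + P(-151, 157)/A) = -12171 - (-14195/(-1319) + (-151 + 4*157)/23391) = -12171 - (-14195*(-1/1319) + (-151 + 628)*(1/23391)) = -12171 - (14195/1319 + 477*(1/23391)) = -12171 - (14195/1319 + 53/2599) = -12171 - 1*36962712/3428081 = -12171 - 36962712/3428081 = -41760136563/3428081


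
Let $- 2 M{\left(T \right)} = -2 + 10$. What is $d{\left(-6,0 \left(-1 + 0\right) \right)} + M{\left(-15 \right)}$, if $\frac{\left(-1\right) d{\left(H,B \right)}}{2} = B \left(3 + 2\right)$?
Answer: $-4$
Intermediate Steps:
$M{\left(T \right)} = -4$ ($M{\left(T \right)} = - \frac{-2 + 10}{2} = \left(- \frac{1}{2}\right) 8 = -4$)
$d{\left(H,B \right)} = - 10 B$ ($d{\left(H,B \right)} = - 2 B \left(3 + 2\right) = - 2 B 5 = - 2 \cdot 5 B = - 10 B$)
$d{\left(-6,0 \left(-1 + 0\right) \right)} + M{\left(-15 \right)} = - 10 \cdot 0 \left(-1 + 0\right) - 4 = - 10 \cdot 0 \left(-1\right) - 4 = \left(-10\right) 0 - 4 = 0 - 4 = -4$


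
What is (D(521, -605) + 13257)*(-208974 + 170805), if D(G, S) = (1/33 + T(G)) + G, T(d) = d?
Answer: -6003576564/11 ≈ -5.4578e+8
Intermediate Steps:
D(G, S) = 1/33 + 2*G (D(G, S) = (1/33 + G) + G = 1/33 + 2*G)
(D(521, -605) + 13257)*(-208974 + 170805) = ((1/33 + 2*521) + 13257)*(-208974 + 170805) = ((1/33 + 1042) + 13257)*(-38169) = (34387/33 + 13257)*(-38169) = (471868/33)*(-38169) = -6003576564/11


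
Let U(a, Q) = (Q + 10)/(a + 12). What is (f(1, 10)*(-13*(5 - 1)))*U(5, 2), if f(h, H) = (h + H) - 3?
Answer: -4992/17 ≈ -293.65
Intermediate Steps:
U(a, Q) = (10 + Q)/(12 + a)
f(h, H) = -3 + H + h (f(h, H) = (H + h) - 3 = -3 + H + h)
(f(1, 10)*(-13*(5 - 1)))*U(5, 2) = ((-3 + 10 + 1)*(-13*(5 - 1)))*((10 + 2)/(12 + 5)) = (8*(-13*4))*(12/17) = (8*(-52))*((1/17)*12) = -416*12/17 = -4992/17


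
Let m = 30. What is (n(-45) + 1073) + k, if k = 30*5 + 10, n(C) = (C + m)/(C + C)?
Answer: 7399/6 ≈ 1233.2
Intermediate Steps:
n(C) = (30 + C)/(2*C) (n(C) = (C + 30)/(C + C) = (30 + C)/((2*C)) = (30 + C)*(1/(2*C)) = (30 + C)/(2*C))
k = 160 (k = 150 + 10 = 160)
(n(-45) + 1073) + k = ((½)*(30 - 45)/(-45) + 1073) + 160 = ((½)*(-1/45)*(-15) + 1073) + 160 = (⅙ + 1073) + 160 = 6439/6 + 160 = 7399/6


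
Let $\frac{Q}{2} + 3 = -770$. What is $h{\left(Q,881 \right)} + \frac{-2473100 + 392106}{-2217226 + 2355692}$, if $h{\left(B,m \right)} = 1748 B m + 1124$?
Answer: $- \frac{164831334531989}{69233} \approx -2.3808 \cdot 10^{9}$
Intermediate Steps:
$Q = -1546$ ($Q = -6 + 2 \left(-770\right) = -6 - 1540 = -1546$)
$h{\left(B,m \right)} = 1124 + 1748 B m$ ($h{\left(B,m \right)} = 1748 B m + 1124 = 1124 + 1748 B m$)
$h{\left(Q,881 \right)} + \frac{-2473100 + 392106}{-2217226 + 2355692} = \left(1124 + 1748 \left(-1546\right) 881\right) + \frac{-2473100 + 392106}{-2217226 + 2355692} = \left(1124 - 2380821448\right) - \frac{2080994}{138466} = -2380820324 - \frac{1040497}{69233} = - \frac{164831334531989}{69233}$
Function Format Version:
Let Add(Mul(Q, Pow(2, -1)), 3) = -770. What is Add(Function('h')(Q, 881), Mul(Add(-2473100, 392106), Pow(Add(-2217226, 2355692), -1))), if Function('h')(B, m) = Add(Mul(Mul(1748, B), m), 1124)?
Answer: Rational(-164831334531989, 69233) ≈ -2.3808e+9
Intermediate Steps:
Q = -1546 (Q = Add(-6, Mul(2, -770)) = Add(-6, -1540) = -1546)
Function('h')(B, m) = Add(1124, Mul(1748, B, m)) (Function('h')(B, m) = Add(Mul(1748, B, m), 1124) = Add(1124, Mul(1748, B, m)))
Add(Function('h')(Q, 881), Mul(Add(-2473100, 392106), Pow(Add(-2217226, 2355692), -1))) = Add(Add(1124, Mul(1748, -1546, 881)), Mul(Add(-2473100, 392106), Pow(Add(-2217226, 2355692), -1))) = Add(Add(1124, -2380821448), Mul(-2080994, Pow(138466, -1))) = Add(-2380820324, Mul(-2080994, Rational(1, 138466))) = Add(-2380820324, Rational(-1040497, 69233)) = Rational(-164831334531989, 69233)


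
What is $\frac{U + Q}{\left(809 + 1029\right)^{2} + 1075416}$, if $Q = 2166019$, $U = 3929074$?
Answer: $\frac{6095093}{4453660} \approx 1.3686$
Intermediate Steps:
$\frac{U + Q}{\left(809 + 1029\right)^{2} + 1075416} = \frac{3929074 + 2166019}{\left(809 + 1029\right)^{2} + 1075416} = \frac{6095093}{1838^{2} + 1075416} = \frac{6095093}{3378244 + 1075416} = \frac{6095093}{4453660}$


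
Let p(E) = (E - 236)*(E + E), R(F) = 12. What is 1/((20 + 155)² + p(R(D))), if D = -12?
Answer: 1/25249 ≈ 3.9606e-5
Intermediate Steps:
p(E) = 2*E*(-236 + E) (p(E) = (-236 + E)*(2*E) = 2*E*(-236 + E))
1/((20 + 155)² + p(R(D))) = 1/((20 + 155)² + 2*12*(-236 + 12)) = 1/(175² + 2*12*(-224)) = 1/(30625 - 5376) = 1/25249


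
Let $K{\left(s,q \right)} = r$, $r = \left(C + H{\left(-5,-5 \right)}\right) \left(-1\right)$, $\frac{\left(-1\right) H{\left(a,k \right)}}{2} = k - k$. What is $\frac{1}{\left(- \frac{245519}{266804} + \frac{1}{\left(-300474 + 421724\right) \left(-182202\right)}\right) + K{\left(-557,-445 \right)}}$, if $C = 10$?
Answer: $- \frac{368389497935625}{4022895223535894} \approx -0.091573$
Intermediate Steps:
$H{\left(a,k \right)} = 0$ ($H{\left(a,k \right)} = - 2 \left(k - k\right) = \left(-2\right) 0 = 0$)
$r = -10$ ($r = \left(10 + 0\right) \left(-1\right) = 10 \left(-1\right) = -10$)
$K{\left(s,q \right)} = -10$
$\frac{1}{\left(- \frac{245519}{266804} + \frac{1}{\left(-300474 + 421724\right) \left(-182202\right)}\right) + K{\left(-557,-445 \right)}} = \frac{1}{\left(- \frac{245519}{266804} + \frac{1}{\left(-300474 + 421724\right) \left(-182202\right)}\right) - 10} = \frac{1}{\left(\left(-245519\right) \frac{1}{266804} + \frac{1}{121250} \left(- \frac{1}{182202}\right)\right) - 10} = \frac{1}{\left(- \frac{245519}{266804} + \frac{1}{121250} \left(- \frac{1}{182202}\right)\right) - 10} = \frac{1}{\left(- \frac{245519}{266804} - \frac{1}{22091992500}\right) - 10} = \frac{1}{- \frac{339000244179644}{368389497935625} - 10} = \frac{1}{- \frac{4022895223535894}{368389497935625}} = - \frac{368389497935625}{4022895223535894}$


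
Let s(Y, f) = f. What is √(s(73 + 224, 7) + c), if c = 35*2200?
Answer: √77007 ≈ 277.50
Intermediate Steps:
c = 77000
√(s(73 + 224, 7) + c) = √(7 + 77000) = √77007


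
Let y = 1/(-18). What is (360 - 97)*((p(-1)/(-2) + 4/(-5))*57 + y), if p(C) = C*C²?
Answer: -203036/45 ≈ -4511.9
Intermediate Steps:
y = -1/18 ≈ -0.055556
p(C) = C³
(360 - 97)*((p(-1)/(-2) + 4/(-5))*57 + y) = (360 - 97)*(((-1)³/(-2) + 4/(-5))*57 - 1/18) = 263*((-1*(-½) + 4*(-⅕))*57 - 1/18) = 263*((½ - ⅘)*57 - 1/18) = 263*(-3/10*57 - 1/18) = 263*(-171/10 - 1/18) = 263*(-772/45) = -203036/45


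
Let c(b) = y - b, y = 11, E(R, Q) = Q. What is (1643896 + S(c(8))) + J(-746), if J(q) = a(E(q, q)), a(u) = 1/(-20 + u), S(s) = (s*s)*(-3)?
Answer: 1259203653/766 ≈ 1.6439e+6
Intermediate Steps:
c(b) = 11 - b
S(s) = -3*s² (S(s) = s²*(-3) = -3*s²)
J(q) = 1/(-20 + q)
(1643896 + S(c(8))) + J(-746) = (1643896 - 3*(11 - 1*8)²) + 1/(-20 - 746) = (1643896 - 3*(11 - 8)²) + 1/(-766) = (1643896 - 3*3²) - 1/766 = (1643896 - 3*9) - 1/766 = (1643896 - 27) - 1/766 = 1643869 - 1/766 = 1259203653/766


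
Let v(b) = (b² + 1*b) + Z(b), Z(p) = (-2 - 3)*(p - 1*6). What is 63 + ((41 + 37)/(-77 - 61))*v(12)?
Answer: -189/23 ≈ -8.2174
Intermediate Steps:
Z(p) = 30 - 5*p (Z(p) = -5*(p - 6) = -5*(-6 + p) = 30 - 5*p)
v(b) = 30 + b² - 4*b (v(b) = (b² + 1*b) + (30 - 5*b) = (b² + b) + (30 - 5*b) = (b + b²) + (30 - 5*b) = 30 + b² - 4*b)
63 + ((41 + 37)/(-77 - 61))*v(12) = 63 + ((41 + 37)/(-77 - 61))*(30 + 12² - 4*12) = 63 + (78/(-138))*(30 + 144 - 48) = 63 + (78*(-1/138))*126 = 63 - 13/23*126 = 63 - 1638/23 = -189/23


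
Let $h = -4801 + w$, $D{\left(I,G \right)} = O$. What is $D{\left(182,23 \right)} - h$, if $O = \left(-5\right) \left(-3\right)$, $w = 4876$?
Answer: $-60$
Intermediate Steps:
$O = 15$
$D{\left(I,G \right)} = 15$
$h = 75$ ($h = -4801 + 4876 = 75$)
$D{\left(182,23 \right)} - h = 15 - 75 = -60$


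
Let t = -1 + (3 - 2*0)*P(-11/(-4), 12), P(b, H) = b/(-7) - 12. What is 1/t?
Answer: -28/1069 ≈ -0.026193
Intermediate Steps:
P(b, H) = -12 - b/7 (P(b, H) = -b/7 - 12 = -12 - b/7)
t = -1069/28 (t = -1 + (3 - 2*0)*(-12 - (-11)/(7*(-4))) = -1 + (3 + 0)*(-12 - (-11)*(-1)/(7*4)) = -1 + 3*(-12 - 1/7*11/4) = -1 + 3*(-12 - 11/28) = -1 + 3*(-347/28) = -1 - 1041/28 = -1069/28 ≈ -38.179)
1/t = 1/(-1069/28) = -28/1069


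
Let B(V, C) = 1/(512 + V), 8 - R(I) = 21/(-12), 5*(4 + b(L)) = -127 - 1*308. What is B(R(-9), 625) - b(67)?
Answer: 189921/2087 ≈ 91.002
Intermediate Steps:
b(L) = -91 (b(L) = -4 + (-127 - 1*308)/5 = -4 + (-127 - 308)/5 = -4 + (1/5)*(-435) = -4 - 87 = -91)
R(I) = 39/4 (R(I) = 8 - 21/(-12) = 8 - 21*(-1)/12 = 8 - 1*(-7/4) = 8 + 7/4 = 39/4)
B(R(-9), 625) - b(67) = 1/(512 + 39/4) - 1*(-91) = 1/(2087/4) + 91 = 4/2087 + 91 = 189921/2087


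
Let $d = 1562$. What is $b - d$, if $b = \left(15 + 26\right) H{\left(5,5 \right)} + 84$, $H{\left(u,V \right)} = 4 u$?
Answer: $-658$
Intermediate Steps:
$b = 904$ ($b = \left(15 + 26\right) 4 \cdot 5 + 84 = 41 \cdot 20 + 84 = 820 + 84 = 904$)
$b - d = 904 - 1562 = -658$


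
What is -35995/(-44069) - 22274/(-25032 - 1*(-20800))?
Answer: 566961873/93250004 ≈ 6.0800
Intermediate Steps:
-35995/(-44069) - 22274/(-25032 - 1*(-20800)) = -35995*(-1/44069) - 22274/(-25032 + 20800) = 35995/44069 - 22274/(-4232) = 35995/44069 - 22274*(-1/4232) = 35995/44069 + 11137/2116 = 566961873/93250004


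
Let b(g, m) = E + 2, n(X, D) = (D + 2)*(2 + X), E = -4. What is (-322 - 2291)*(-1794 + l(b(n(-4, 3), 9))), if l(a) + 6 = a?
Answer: 4708626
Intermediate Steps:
n(X, D) = (2 + D)*(2 + X)
b(g, m) = -2 (b(g, m) = -4 + 2 = -2)
l(a) = -6 + a
(-322 - 2291)*(-1794 + l(b(n(-4, 3), 9))) = (-322 - 2291)*(-1794 + (-6 - 2)) = -2613*(-1794 - 8) = -2613*(-1802) = 4708626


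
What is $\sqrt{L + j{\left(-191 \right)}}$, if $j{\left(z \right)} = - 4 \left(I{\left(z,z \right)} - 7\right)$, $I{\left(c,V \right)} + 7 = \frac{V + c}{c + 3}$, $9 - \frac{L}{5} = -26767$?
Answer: $\frac{\sqrt{295846670}}{47} \approx 365.96$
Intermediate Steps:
$L = 133880$ ($L = 45 - -133835 = 45 + 133835 = 133880$)
$I{\left(c,V \right)} = -7 + \frac{V + c}{3 + c}$ ($I{\left(c,V \right)} = -7 + \frac{V + c}{c + 3} = -7 + \frac{V + c}{3 + c}$)
$j{\left(z \right)} = 28 - \frac{4 \left(-21 - 5 z\right)}{3 + z}$ ($j{\left(z \right)} = - 4 \left(\frac{-21 + z - 6 z}{3 + z} - 7\right) = - 4 \left(\frac{-21 - 5 z}{3 + z} - 7\right) = - 4 \left(-7 + \frac{-21 - 5 z}{3 + z}\right) = 28 - \frac{4 \left(-21 - 5 z\right)}{3 + z}$)
$\sqrt{L + j{\left(-191 \right)}} = \sqrt{133880 + \frac{24 \left(7 + 2 \left(-191\right)\right)}{3 - 191}} = \sqrt{133880 + \frac{24 \left(7 - 382\right)}{-188}} = \sqrt{133880 + 24 \left(- \frac{1}{188}\right) \left(-375\right)} = \sqrt{133880 + \frac{2250}{47}} = \sqrt{\frac{6294610}{47}} = \frac{\sqrt{295846670}}{47}$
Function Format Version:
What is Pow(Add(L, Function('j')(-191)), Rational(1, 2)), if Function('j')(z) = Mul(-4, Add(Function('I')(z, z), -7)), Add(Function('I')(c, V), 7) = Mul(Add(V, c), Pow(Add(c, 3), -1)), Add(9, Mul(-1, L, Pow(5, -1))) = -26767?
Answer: Mul(Rational(1, 47), Pow(295846670, Rational(1, 2))) ≈ 365.96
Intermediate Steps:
L = 133880 (L = Add(45, Mul(-5, -26767)) = Add(45, 133835) = 133880)
Function('I')(c, V) = Add(-7, Mul(Pow(Add(3, c), -1), Add(V, c))) (Function('I')(c, V) = Add(-7, Mul(Add(V, c), Pow(Add(c, 3), -1))) = Add(-7, Mul(Add(V, c), Pow(Add(3, c), -1))) = Add(-7, Mul(Pow(Add(3, c), -1), Add(V, c))))
Function('j')(z) = Add(28, Mul(-4, Pow(Add(3, z), -1), Add(-21, Mul(-5, z)))) (Function('j')(z) = Mul(-4, Add(Mul(Pow(Add(3, z), -1), Add(-21, z, Mul(-6, z))), -7)) = Mul(-4, Add(Mul(Pow(Add(3, z), -1), Add(-21, Mul(-5, z))), -7)) = Mul(-4, Add(-7, Mul(Pow(Add(3, z), -1), Add(-21, Mul(-5, z))))) = Add(28, Mul(-4, Pow(Add(3, z), -1), Add(-21, Mul(-5, z)))))
Pow(Add(L, Function('j')(-191)), Rational(1, 2)) = Pow(Add(133880, Mul(24, Pow(Add(3, -191), -1), Add(7, Mul(2, -191)))), Rational(1, 2)) = Pow(Add(133880, Mul(24, Pow(-188, -1), Add(7, -382))), Rational(1, 2)) = Pow(Add(133880, Mul(24, Rational(-1, 188), -375)), Rational(1, 2)) = Pow(Add(133880, Rational(2250, 47)), Rational(1, 2)) = Pow(Rational(6294610, 47), Rational(1, 2)) = Mul(Rational(1, 47), Pow(295846670, Rational(1, 2)))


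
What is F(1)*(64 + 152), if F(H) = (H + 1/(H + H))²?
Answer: 486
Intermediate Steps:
F(H) = (H + 1/(2*H))²
F(1)*(64 + 152) = ((¼)*(1 + 2*1²)²/1²)*(64 + 152) = ((¼)*1*(1 + 2*1)²)*216 = ((¼)*1*(1 + 2)²)*216 = ((¼)*1*3²)*216 = ((¼)*1*9)*216 = (9/4)*216 = 486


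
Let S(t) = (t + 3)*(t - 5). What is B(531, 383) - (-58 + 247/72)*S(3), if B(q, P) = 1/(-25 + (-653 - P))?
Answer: -4168675/6366 ≈ -654.83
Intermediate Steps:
S(t) = (-5 + t)*(3 + t) (S(t) = (3 + t)*(-5 + t) = (-5 + t)*(3 + t))
B(q, P) = 1/(-678 - P)
B(531, 383) - (-58 + 247/72)*S(3) = -1/(678 + 383) - (-58 + 247/72)*(-15 + 3**2 - 2*3) = -1/1061 - (-58 + 247*(1/72))*(-15 + 9 - 6) = -1*1/1061 - (-58 + 247/72)*(-12) = -1/1061 - (-3929)*(-12)/72 = -1/1061 - 1*3929/6 = -1/1061 - 3929/6 = -4168675/6366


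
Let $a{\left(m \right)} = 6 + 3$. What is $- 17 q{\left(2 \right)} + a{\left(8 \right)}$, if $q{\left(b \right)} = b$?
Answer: $-25$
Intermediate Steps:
$a{\left(m \right)} = 9$
$- 17 q{\left(2 \right)} + a{\left(8 \right)} = \left(-17\right) 2 + 9 = -34 + 9 = -25$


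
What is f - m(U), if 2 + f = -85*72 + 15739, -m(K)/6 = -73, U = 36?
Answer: 9179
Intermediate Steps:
m(K) = 438 (m(K) = -6*(-73) = 438)
f = 9617 (f = -2 + (-85*72 + 15739) = -2 + (-6120 + 15739) = -2 + 9619 = 9617)
f - m(U) = 9617 - 1*438 = 9617 - 438 = 9179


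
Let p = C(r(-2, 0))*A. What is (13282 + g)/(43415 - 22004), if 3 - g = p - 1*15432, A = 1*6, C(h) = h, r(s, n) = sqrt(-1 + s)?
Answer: 2209/1647 - 2*I*sqrt(3)/7137 ≈ 1.3412 - 0.00048537*I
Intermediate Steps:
A = 6
p = 6*I*sqrt(3) (p = sqrt(-1 - 2)*6 = sqrt(-3)*6 = (I*sqrt(3))*6 = 6*I*sqrt(3) ≈ 10.392*I)
g = 15435 - 6*I*sqrt(3) (g = 3 - (6*I*sqrt(3) - 1*15432) = 3 - (6*I*sqrt(3) - 15432) = 3 - (-15432 + 6*I*sqrt(3)) = 3 + (15432 - 6*I*sqrt(3)) = 15435 - 6*I*sqrt(3) ≈ 15435.0 - 10.392*I)
(13282 + g)/(43415 - 22004) = (13282 + (15435 - 6*I*sqrt(3)))/(43415 - 22004) = (28717 - 6*I*sqrt(3))/21411 = (28717 - 6*I*sqrt(3))*(1/21411) = 2209/1647 - 2*I*sqrt(3)/7137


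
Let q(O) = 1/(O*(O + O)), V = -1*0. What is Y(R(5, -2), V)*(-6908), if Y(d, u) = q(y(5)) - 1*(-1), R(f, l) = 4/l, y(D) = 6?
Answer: -126071/18 ≈ -7003.9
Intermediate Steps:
V = 0
q(O) = 1/(2*O**2) (q(O) = 1/(O*(2*O)) = 1/(2*O**2))
Y(d, u) = 73/72 (Y(d, u) = (1/2)/6**2 - 1*(-1) = (1/2)*(1/36) + 1 = 1/72 + 1 = 73/72)
Y(R(5, -2), V)*(-6908) = (73/72)*(-6908) = -126071/18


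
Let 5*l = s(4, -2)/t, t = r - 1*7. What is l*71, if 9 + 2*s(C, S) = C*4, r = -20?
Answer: -497/270 ≈ -1.8407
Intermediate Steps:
s(C, S) = -9/2 + 2*C (s(C, S) = -9/2 + (C*4)/2 = -9/2 + (4*C)/2 = -9/2 + 2*C)
t = -27 (t = -20 - 1*7 = -20 - 7 = -27)
l = -7/270 (l = ((-9/2 + 2*4)/(-27))/5 = ((-9/2 + 8)*(-1/27))/5 = ((7/2)*(-1/27))/5 = (⅕)*(-7/54) = -7/270 ≈ -0.025926)
l*71 = -7/270*71 = -497/270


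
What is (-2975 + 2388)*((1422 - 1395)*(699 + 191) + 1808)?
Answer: -15166906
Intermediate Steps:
(-2975 + 2388)*((1422 - 1395)*(699 + 191) + 1808) = -587*(27*890 + 1808) = -587*(24030 + 1808) = -587*25838 = -15166906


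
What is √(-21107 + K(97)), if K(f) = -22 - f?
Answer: I*√21226 ≈ 145.69*I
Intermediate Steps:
√(-21107 + K(97)) = √(-21107 + (-22 - 1*97)) = √(-21107 + (-22 - 97)) = √(-21107 - 119) = √(-21226) = I*√21226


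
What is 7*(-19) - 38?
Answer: -171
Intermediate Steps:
7*(-19) - 38 = -133 - 38 = -171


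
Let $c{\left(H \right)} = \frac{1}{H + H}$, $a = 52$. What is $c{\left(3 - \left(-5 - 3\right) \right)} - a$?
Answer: $- \frac{1143}{22} \approx -51.955$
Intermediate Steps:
$c{\left(H \right)} = \frac{1}{2 H}$
$c{\left(3 - \left(-5 - 3\right) \right)} - a = \frac{1}{2 \left(3 - \left(-5 - 3\right)\right)} - 52 = \frac{1}{2 \left(3 - -8\right)} - 52 = \frac{1}{2 \left(3 + 8\right)} - 52 = \frac{1}{2 \cdot 11} - 52 = \frac{1}{2} \cdot \frac{1}{11} - 52 = \frac{1}{22} - 52 = - \frac{1143}{22}$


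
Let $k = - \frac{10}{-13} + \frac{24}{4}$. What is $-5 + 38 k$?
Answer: $\frac{3279}{13} \approx 252.23$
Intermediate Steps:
$k = \frac{88}{13}$ ($k = \left(-10\right) \left(- \frac{1}{13}\right) + 24 \cdot \frac{1}{4} = \frac{10}{13} + 6 = \frac{88}{13} \approx 6.7692$)
$-5 + 38 k = -5 + 38 \cdot \frac{88}{13} = -5 + \frac{3344}{13} = \frac{3279}{13}$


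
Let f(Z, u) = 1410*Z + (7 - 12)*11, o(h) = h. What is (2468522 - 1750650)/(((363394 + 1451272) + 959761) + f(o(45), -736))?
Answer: 358936/1418911 ≈ 0.25297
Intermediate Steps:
f(Z, u) = -55 + 1410*Z (f(Z, u) = 1410*Z - 5*11 = 1410*Z - 55 = -55 + 1410*Z)
(2468522 - 1750650)/(((363394 + 1451272) + 959761) + f(o(45), -736)) = (2468522 - 1750650)/(((363394 + 1451272) + 959761) + (-55 + 1410*45)) = 717872/((1814666 + 959761) + (-55 + 63450)) = 717872/(2774427 + 63395) = 717872/2837822 = 717872*(1/2837822) = 358936/1418911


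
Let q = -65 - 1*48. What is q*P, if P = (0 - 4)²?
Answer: -1808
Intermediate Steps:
q = -113 (q = -65 - 48 = -113)
P = 16 (P = (-4)² = 16)
q*P = -113*16 = -1808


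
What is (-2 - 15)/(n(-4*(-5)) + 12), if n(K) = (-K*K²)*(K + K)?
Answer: 17/319988 ≈ 5.3127e-5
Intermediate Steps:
n(K) = -2*K⁴ (n(K) = (-K³)*(2*K) = -2*K⁴)
(-2 - 15)/(n(-4*(-5)) + 12) = (-2 - 15)/(-2*(-4*(-5))⁴ + 12) = -17/(-2*20⁴ + 12) = -17/(-2*160000 + 12) = -17/(-320000 + 12) = -17/(-319988) = -17*(-1/319988) = 17/319988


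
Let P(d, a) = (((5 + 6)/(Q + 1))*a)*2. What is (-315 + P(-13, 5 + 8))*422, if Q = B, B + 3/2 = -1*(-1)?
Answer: 108454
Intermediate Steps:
B = -1/2 (B = -3/2 - 1*(-1) = -3/2 + 1 = -1/2 ≈ -0.50000)
Q = -1/2 ≈ -0.50000
P(d, a) = 44*a (P(d, a) = (((5 + 6)/(-1/2 + 1))*a)*2 = ((11/(1/2))*a)*2 = ((11*2)*a)*2 = (22*a)*2 = 44*a)
(-315 + P(-13, 5 + 8))*422 = (-315 + 44*(5 + 8))*422 = (-315 + 44*13)*422 = (-315 + 572)*422 = 257*422 = 108454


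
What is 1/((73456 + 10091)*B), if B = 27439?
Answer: 1/2292446133 ≈ 4.3622e-10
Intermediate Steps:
1/((73456 + 10091)*B) = 1/((73456 + 10091)*27439) = (1/27439)/83547 = (1/83547)*(1/27439) = 1/2292446133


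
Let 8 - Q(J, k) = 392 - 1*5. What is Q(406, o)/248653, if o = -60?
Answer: -379/248653 ≈ -0.0015242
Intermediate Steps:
Q(J, k) = -379 (Q(J, k) = 8 - (392 - 1*5) = 8 - (392 - 5) = 8 - 1*387 = 8 - 387 = -379)
Q(406, o)/248653 = -379/248653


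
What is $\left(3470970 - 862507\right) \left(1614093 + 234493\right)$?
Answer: $4821968183318$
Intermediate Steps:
$\left(3470970 - 862507\right) \left(1614093 + 234493\right) = 2608463 \cdot 1848586 = 4821968183318$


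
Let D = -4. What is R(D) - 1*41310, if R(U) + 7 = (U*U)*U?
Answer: -41381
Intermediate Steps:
R(U) = -7 + U³ (R(U) = -7 + (U*U)*U = -7 + U²*U = -7 + U³)
R(D) - 1*41310 = (-7 + (-4)³) - 1*41310 = (-7 - 64) - 41310 = -71 - 41310 = -41381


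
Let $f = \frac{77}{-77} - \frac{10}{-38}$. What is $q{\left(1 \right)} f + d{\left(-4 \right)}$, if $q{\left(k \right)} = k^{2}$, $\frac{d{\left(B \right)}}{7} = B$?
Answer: $- \frac{546}{19} \approx -28.737$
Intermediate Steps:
$d{\left(B \right)} = 7 B$
$f = - \frac{14}{19}$ ($f = 77 \left(- \frac{1}{77}\right) - - \frac{5}{19} = -1 + \frac{5}{19} = - \frac{14}{19} \approx -0.73684$)
$q{\left(1 \right)} f + d{\left(-4 \right)} = 1^{2} \left(- \frac{14}{19}\right) + 7 \left(-4\right) = 1 \left(- \frac{14}{19}\right) - 28 = - \frac{14}{19} - 28 = - \frac{546}{19}$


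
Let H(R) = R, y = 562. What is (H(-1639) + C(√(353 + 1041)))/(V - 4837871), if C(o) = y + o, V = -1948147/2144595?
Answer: 2309728815/10375275905392 - 2144595*√1394/10375275905392 ≈ 0.00021490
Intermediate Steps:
V = -1948147/2144595 (V = -1948147*1/2144595 = -1948147/2144595 ≈ -0.90840)
C(o) = 562 + o
(H(-1639) + C(√(353 + 1041)))/(V - 4837871) = (-1639 + (562 + √(353 + 1041)))/(-1948147/2144595 - 4837871) = (-1639 + (562 + √1394))/(-10375275905392/2144595) = (-1077 + √1394)*(-2144595/10375275905392) = 2309728815/10375275905392 - 2144595*√1394/10375275905392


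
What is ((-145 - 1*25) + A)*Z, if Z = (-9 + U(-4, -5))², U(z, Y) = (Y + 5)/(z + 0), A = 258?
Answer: 7128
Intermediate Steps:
U(z, Y) = (5 + Y)/z
Z = 81 (Z = (-9 + (5 - 5)/(-4))² = (-9 - ¼*0)² = (-9 + 0)² = (-9)² = 81)
((-145 - 1*25) + A)*Z = ((-145 - 1*25) + 258)*81 = ((-145 - 25) + 258)*81 = (-170 + 258)*81 = 88*81 = 7128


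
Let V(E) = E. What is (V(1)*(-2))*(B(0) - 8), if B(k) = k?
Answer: 16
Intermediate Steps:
(V(1)*(-2))*(B(0) - 8) = (1*(-2))*(0 - 8) = -2*(-8) = 16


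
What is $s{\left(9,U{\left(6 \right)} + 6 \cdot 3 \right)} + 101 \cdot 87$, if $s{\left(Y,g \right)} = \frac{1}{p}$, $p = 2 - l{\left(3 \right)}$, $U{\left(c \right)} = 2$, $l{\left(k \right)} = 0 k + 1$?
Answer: $8788$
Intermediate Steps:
$l{\left(k \right)} = 1$ ($l{\left(k \right)} = 0 + 1 = 1$)
$p = 1$ ($p = 2 - 1 = 1$)
$s{\left(Y,g \right)} = 1$ ($s{\left(Y,g \right)} = 1^{-1} = 1$)
$s{\left(9,U{\left(6 \right)} + 6 \cdot 3 \right)} + 101 \cdot 87 = 1 + 101 \cdot 87 = 1 + 8787 = 8788$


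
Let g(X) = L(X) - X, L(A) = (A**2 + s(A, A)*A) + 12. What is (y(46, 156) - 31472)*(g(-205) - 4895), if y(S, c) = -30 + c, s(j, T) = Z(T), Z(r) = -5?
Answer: -1202808712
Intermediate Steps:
s(j, T) = -5
L(A) = 12 + A**2 - 5*A (L(A) = (A**2 - 5*A) + 12 = 12 + A**2 - 5*A)
g(X) = 12 + X**2 - 6*X (g(X) = (12 + X**2 - 5*X) - X = 12 + X**2 - 6*X)
(y(46, 156) - 31472)*(g(-205) - 4895) = ((-30 + 156) - 31472)*((12 + (-205)**2 - 6*(-205)) - 4895) = (126 - 31472)*((12 + 42025 + 1230) - 4895) = -31346*(43267 - 4895) = -31346*38372 = -1202808712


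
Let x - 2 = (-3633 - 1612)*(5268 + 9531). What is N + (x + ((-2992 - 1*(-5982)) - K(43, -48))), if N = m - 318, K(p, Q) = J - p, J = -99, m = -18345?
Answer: -77636284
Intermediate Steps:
K(p, Q) = -99 - p
x = -77620753 (x = 2 + (-3633 - 1612)*(5268 + 9531) = 2 - 5245*14799 = 2 - 77620755 = -77620753)
N = -18663 (N = -18345 - 318 = -18663)
N + (x + ((-2992 - 1*(-5982)) - K(43, -48))) = -18663 + (-77620753 + ((-2992 - 1*(-5982)) - (-99 - 1*43))) = -18663 + (-77620753 + ((-2992 + 5982) - (-99 - 43))) = -18663 + (-77620753 + (2990 - 1*(-142))) = -18663 + (-77620753 + (2990 + 142)) = -18663 + (-77620753 + 3132) = -18663 - 77617621 = -77636284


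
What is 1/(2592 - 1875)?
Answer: 1/717 ≈ 0.0013947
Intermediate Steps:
1/(2592 - 1875) = 1/717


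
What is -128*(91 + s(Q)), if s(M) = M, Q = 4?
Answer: -12160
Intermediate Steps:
-128*(91 + s(Q)) = -128*(91 + 4) = -128*95 = -12160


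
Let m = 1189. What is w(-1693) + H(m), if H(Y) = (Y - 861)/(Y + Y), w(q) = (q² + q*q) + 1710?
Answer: 166292036/29 ≈ 5.7342e+6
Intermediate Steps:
w(q) = 1710 + 2*q² (w(q) = (q² + q²) + 1710 = 2*q² + 1710 = 1710 + 2*q²)
H(Y) = (-861 + Y)/(2*Y) (H(Y) = (-861 + Y)/((2*Y)) = (-861 + Y)*(1/(2*Y)) = (-861 + Y)/(2*Y))
w(-1693) + H(m) = (1710 + 2*(-1693)²) + (½)*(-861 + 1189)/1189 = (1710 + 2*2866249) + (½)*(1/1189)*328 = (1710 + 5732498) + 4/29 = 5734208 + 4/29 = 166292036/29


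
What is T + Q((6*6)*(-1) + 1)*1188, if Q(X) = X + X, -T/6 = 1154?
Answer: -90084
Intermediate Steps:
T = -6924 (T = -6*1154 = -6924)
Q(X) = 2*X
T + Q((6*6)*(-1) + 1)*1188 = -6924 + (2*((6*6)*(-1) + 1))*1188 = -6924 + (2*(36*(-1) + 1))*1188 = -6924 + (2*(-36 + 1))*1188 = -6924 + (2*(-35))*1188 = -6924 - 70*1188 = -6924 - 83160 = -90084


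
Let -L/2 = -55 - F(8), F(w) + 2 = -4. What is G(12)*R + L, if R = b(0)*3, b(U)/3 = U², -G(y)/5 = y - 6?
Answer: 98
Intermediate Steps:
F(w) = -6 (F(w) = -2 - 4 = -6)
G(y) = 30 - 5*y (G(y) = -5*(y - 6) = -5*(-6 + y) = 30 - 5*y)
b(U) = 3*U²
L = 98 (L = -2*(-55 - 1*(-6)) = -2*(-55 + 6) = -2*(-49) = 98)
R = 0 (R = (3*0²)*3 = (3*0)*3 = 0*3 = 0)
G(12)*R + L = (30 - 5*12)*0 + 98 = (30 - 60)*0 + 98 = -30*0 + 98 = 0 + 98 = 98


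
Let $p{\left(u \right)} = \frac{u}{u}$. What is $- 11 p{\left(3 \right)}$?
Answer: $-11$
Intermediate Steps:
$p{\left(u \right)} = 1$
$- 11 p{\left(3 \right)} = \left(-11\right) 1 = -11$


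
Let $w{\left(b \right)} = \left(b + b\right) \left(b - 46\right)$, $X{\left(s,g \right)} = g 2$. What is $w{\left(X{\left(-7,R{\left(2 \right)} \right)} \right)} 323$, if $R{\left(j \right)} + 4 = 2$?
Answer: $129200$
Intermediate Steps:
$R{\left(j \right)} = -2$ ($R{\left(j \right)} = -4 + 2 = -2$)
$X{\left(s,g \right)} = 2 g$
$w{\left(b \right)} = 2 b \left(-46 + b\right)$
$w{\left(X{\left(-7,R{\left(2 \right)} \right)} \right)} 323 = 2 \cdot 2 \left(-2\right) \left(-46 + 2 \left(-2\right)\right) 323 = 2 \left(-4\right) \left(-46 - 4\right) 323 = 2 \left(-4\right) \left(-50\right) 323 = 400 \cdot 323 = 129200$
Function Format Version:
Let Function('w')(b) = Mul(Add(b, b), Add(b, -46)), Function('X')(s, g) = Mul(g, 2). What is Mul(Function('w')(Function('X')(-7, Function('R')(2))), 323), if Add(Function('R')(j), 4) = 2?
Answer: 129200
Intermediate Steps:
Function('R')(j) = -2 (Function('R')(j) = Add(-4, 2) = -2)
Function('X')(s, g) = Mul(2, g)
Function('w')(b) = Mul(2, b, Add(-46, b)) (Function('w')(b) = Mul(Mul(2, b), Add(-46, b)) = Mul(2, b, Add(-46, b)))
Mul(Function('w')(Function('X')(-7, Function('R')(2))), 323) = Mul(Mul(2, Mul(2, -2), Add(-46, Mul(2, -2))), 323) = Mul(Mul(2, -4, Add(-46, -4)), 323) = Mul(Mul(2, -4, -50), 323) = Mul(400, 323) = 129200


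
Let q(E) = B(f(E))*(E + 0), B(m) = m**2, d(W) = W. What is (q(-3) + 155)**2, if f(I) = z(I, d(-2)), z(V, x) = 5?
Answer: 6400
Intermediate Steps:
f(I) = 5
q(E) = 25*E (q(E) = 5**2*(E + 0) = 25*E)
(q(-3) + 155)**2 = (25*(-3) + 155)**2 = (-75 + 155)**2 = 80**2 = 6400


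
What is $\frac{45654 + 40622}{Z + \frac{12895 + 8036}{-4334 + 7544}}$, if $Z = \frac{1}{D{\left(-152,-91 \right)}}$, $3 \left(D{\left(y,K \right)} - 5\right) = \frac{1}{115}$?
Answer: $\frac{39834060580}{3102863} \approx 12838.0$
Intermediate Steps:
$D{\left(y,K \right)} = \frac{1726}{345}$ ($D{\left(y,K \right)} = 5 + \frac{1}{3 \cdot 115} = 5 + \frac{1}{3} \cdot \frac{1}{115} = 5 + \frac{1}{345} = \frac{1726}{345}$)
$Z = \frac{345}{1726}$ ($Z = \frac{1}{\frac{1726}{345}} = \frac{345}{1726} \approx 0.19988$)
$\frac{45654 + 40622}{Z + \frac{12895 + 8036}{-4334 + 7544}} = \frac{45654 + 40622}{\frac{345}{1726} + \frac{12895 + 8036}{-4334 + 7544}} = \frac{86276}{\frac{345}{1726} + \frac{20931}{3210}} = \frac{86276}{\frac{345}{1726} + 20931 \cdot \frac{1}{3210}} = \frac{86276}{\frac{345}{1726} + \frac{6977}{1070}} = \frac{86276}{\frac{3102863}{461705}} = 86276 \cdot \frac{461705}{3102863} = \frac{39834060580}{3102863}$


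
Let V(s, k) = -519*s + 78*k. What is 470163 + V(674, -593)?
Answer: 74103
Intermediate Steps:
470163 + V(674, -593) = 470163 + (-519*674 + 78*(-593)) = 470163 + (-349806 - 46254) = 470163 - 396060 = 74103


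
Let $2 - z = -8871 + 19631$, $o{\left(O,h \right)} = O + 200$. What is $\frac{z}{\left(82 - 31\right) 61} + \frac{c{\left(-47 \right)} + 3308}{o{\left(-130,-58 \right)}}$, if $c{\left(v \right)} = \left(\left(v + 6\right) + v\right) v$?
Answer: $\frac{3734204}{36295} \approx 102.88$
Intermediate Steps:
$c{\left(v \right)} = v \left(6 + 2 v\right)$ ($c{\left(v \right)} = \left(\left(6 + v\right) + v\right) v = \left(6 + 2 v\right) v = v \left(6 + 2 v\right)$)
$o{\left(O,h \right)} = 200 + O$
$z = -10758$ ($z = 2 - \left(-8871 + 19631\right) = 2 - 10760 = -10758$)
$\frac{z}{\left(82 - 31\right) 61} + \frac{c{\left(-47 \right)} + 3308}{o{\left(-130,-58 \right)}} = - \frac{10758}{\left(82 - 31\right) 61} + \frac{2 \left(-47\right) \left(3 - 47\right) + 3308}{200 - 130} = - \frac{10758}{51 \cdot 61} + \frac{2 \left(-47\right) \left(-44\right) + 3308}{70} = - \frac{10758}{3111} + \left(4136 + 3308\right) \frac{1}{70} = \left(-10758\right) \frac{1}{3111} + 7444 \cdot \frac{1}{70} = - \frac{3586}{1037} + \frac{3722}{35} = \frac{3734204}{36295}$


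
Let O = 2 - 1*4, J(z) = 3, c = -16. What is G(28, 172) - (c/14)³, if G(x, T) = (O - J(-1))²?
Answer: 9087/343 ≈ 26.493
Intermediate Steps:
O = -2 (O = 2 - 4 = -2)
G(x, T) = 25 (G(x, T) = (-2 - 1*3)² = (-2 - 3)² = (-5)² = 25)
G(28, 172) - (c/14)³ = 25 - (-16/14)³ = 25 - (-16*1/14)³ = 25 - (-8/7)³ = 25 - 1*(-512/343) = 25 + 512/343 = 9087/343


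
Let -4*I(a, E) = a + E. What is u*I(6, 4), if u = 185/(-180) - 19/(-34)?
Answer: 1435/1224 ≈ 1.1724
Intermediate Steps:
I(a, E) = -E/4 - a/4 (I(a, E) = -(a + E)/4 = -(E + a)/4 = -E/4 - a/4)
u = -287/612 (u = 185*(-1/180) - 19*(-1/34) = -37/36 + 19/34 = -287/612 ≈ -0.46895)
u*I(6, 4) = -287*(-1/4*4 - 1/4*6)/612 = -287*(-1 - 3/2)/612 = -287/612*(-5/2) = 1435/1224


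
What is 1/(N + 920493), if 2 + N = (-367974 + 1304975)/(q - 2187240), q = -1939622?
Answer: 4126862/3798738392241 ≈ 1.0864e-6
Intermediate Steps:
N = -9190725/4126862 (N = -2 + (-367974 + 1304975)/(-1939622 - 2187240) = -2 + 937001/(-4126862) = -2 + 937001*(-1/4126862) = -2 - 937001/4126862 = -9190725/4126862 ≈ -2.2271)
1/(N + 920493) = 1/(-9190725/4126862 + 920493) = 1/(3798738392241/4126862) = 4126862/3798738392241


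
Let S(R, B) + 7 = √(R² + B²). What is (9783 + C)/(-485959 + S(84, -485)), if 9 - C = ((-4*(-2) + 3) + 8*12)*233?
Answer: 565926098/18166362375 + 15139*√242281/236162710875 ≈ 0.031184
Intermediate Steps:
S(R, B) = -7 + √(B² + R²) (S(R, B) = -7 + √(R² + B²) = -7 + √(B² + R²))
C = -24922 (C = 9 - ((-4*(-2) + 3) + 8*12)*233 = 9 - ((8 + 3) + 96)*233 = 9 - (11 + 96)*233 = 9 - 107*233 = 9 - 1*24931 = 9 - 24931 = -24922)
(9783 + C)/(-485959 + S(84, -485)) = (9783 - 24922)/(-485959 + (-7 + √((-485)² + 84²))) = -15139/(-485959 + (-7 + √(235225 + 7056))) = -15139/(-485959 + (-7 + √242281)) = -15139/(-485966 + √242281)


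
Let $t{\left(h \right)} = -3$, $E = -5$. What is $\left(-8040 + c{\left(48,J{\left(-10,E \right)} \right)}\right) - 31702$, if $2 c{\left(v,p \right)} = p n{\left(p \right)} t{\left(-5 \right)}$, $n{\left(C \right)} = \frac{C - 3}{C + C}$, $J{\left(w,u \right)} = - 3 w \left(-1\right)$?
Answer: $- \frac{158869}{4} \approx -39717.0$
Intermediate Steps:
$J{\left(w,u \right)} = 3 w$
$n{\left(C \right)} = \frac{-3 + C}{2 C}$
$c{\left(v,p \right)} = \frac{9}{4} - \frac{3 p}{4}$ ($c{\left(v,p \right)} = \frac{p \frac{-3 + p}{2 p} \left(-3\right)}{2} = \frac{\left(- \frac{3}{2} + \frac{p}{2}\right) \left(-3\right)}{2} = \frac{\frac{9}{2} - \frac{3 p}{2}}{2} = \frac{9}{4} - \frac{3 p}{4}$)
$\left(-8040 + c{\left(48,J{\left(-10,E \right)} \right)}\right) - 31702 = \left(-8040 - \left(- \frac{9}{4} + \frac{3 \cdot 3 \left(-10\right)}{4}\right)\right) - 31702 = \left(-8040 + \left(\frac{9}{4} - - \frac{45}{2}\right)\right) - 31702 = \left(-8040 + \left(\frac{9}{4} + \frac{45}{2}\right)\right) - 31702 = \left(-8040 + \frac{99}{4}\right) - 31702 = - \frac{32061}{4} - 31702 = - \frac{158869}{4}$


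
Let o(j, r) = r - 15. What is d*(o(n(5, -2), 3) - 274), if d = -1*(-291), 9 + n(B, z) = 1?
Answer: -83226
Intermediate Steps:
n(B, z) = -8 (n(B, z) = -9 + 1 = -8)
o(j, r) = -15 + r
d = 291
d*(o(n(5, -2), 3) - 274) = 291*((-15 + 3) - 274) = 291*(-12 - 274) = 291*(-286) = -83226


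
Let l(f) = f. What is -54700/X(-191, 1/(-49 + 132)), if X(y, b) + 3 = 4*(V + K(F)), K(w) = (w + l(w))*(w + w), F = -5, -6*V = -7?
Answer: -32820/241 ≈ -136.18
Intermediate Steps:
V = 7/6 (V = -⅙*(-7) = 7/6 ≈ 1.1667)
K(w) = 4*w² (K(w) = (w + w)*(w + w) = (2*w)*(2*w) = 4*w²)
X(y, b) = 1205/3 (X(y, b) = -3 + 4*(7/6 + 4*(-5)²) = -3 + 4*(7/6 + 4*25) = -3 + 4*(7/6 + 100) = -3 + 4*(607/6) = -3 + 1214/3 = 1205/3)
-54700/X(-191, 1/(-49 + 132)) = -54700/1205/3 = -54700*3/1205 = -32820/241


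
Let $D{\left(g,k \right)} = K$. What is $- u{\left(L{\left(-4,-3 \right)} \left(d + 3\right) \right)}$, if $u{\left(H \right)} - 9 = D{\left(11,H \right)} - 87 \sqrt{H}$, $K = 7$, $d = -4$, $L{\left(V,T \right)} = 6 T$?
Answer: $-16 + 261 \sqrt{2} \approx 353.11$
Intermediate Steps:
$D{\left(g,k \right)} = 7$
$u{\left(H \right)} = 16 - 87 \sqrt{H}$ ($u{\left(H \right)} = 9 - \left(-7 + 87 \sqrt{H}\right) = 16 - 87 \sqrt{H}$)
$- u{\left(L{\left(-4,-3 \right)} \left(d + 3\right) \right)} = - (16 - 87 \sqrt{6 \left(-3\right) \left(-4 + 3\right)}) = - (16 - 87 \sqrt{\left(-18\right) \left(-1\right)}) = - (16 - 87 \sqrt{18}) = - (16 - 87 \cdot 3 \sqrt{2}) = - (16 - 261 \sqrt{2}) = -16 + 261 \sqrt{2}$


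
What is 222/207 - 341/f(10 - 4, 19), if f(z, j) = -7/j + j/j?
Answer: -148721/276 ≈ -538.84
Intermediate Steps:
f(z, j) = 1 - 7/j (f(z, j) = -7/j + 1 = 1 - 7/j)
222/207 - 341/f(10 - 4, 19) = 222/207 - 341*19/(-7 + 19) = 222*(1/207) - 341/((1/19)*12) = 74/69 - 341/12/19 = 74/69 - 341*19/12 = 74/69 - 6479/12 = -148721/276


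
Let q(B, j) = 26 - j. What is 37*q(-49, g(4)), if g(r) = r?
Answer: 814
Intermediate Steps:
37*q(-49, g(4)) = 37*(26 - 1*4) = 37*(26 - 4) = 37*22 = 814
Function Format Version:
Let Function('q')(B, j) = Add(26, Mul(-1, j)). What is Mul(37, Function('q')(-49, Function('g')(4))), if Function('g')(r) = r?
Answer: 814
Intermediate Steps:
Mul(37, Function('q')(-49, Function('g')(4))) = Mul(37, Add(26, Mul(-1, 4))) = Mul(37, Add(26, -4)) = Mul(37, 22) = 814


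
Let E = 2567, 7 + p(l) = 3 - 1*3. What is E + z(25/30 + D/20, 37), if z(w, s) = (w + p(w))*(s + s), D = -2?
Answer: 31549/15 ≈ 2103.3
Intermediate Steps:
p(l) = -7 (p(l) = -7 + (3 - 1*3) = -7 + (3 - 3) = -7 + 0 = -7)
z(w, s) = 2*s*(-7 + w) (z(w, s) = (w - 7)*(s + s) = (-7 + w)*(2*s) = 2*s*(-7 + w))
E + z(25/30 + D/20, 37) = 2567 + 2*37*(-7 + (25/30 - 2/20)) = 2567 + 2*37*(-7 + (25*(1/30) - 2*1/20)) = 2567 + 2*37*(-7 + (⅚ - ⅒)) = 2567 + 2*37*(-7 + 11/15) = 2567 + 2*37*(-94/15) = 2567 - 6956/15 = 31549/15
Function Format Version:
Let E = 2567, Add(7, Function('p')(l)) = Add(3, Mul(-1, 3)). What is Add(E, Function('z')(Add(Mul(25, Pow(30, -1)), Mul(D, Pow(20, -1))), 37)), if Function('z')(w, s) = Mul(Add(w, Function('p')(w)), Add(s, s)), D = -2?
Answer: Rational(31549, 15) ≈ 2103.3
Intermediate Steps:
Function('p')(l) = -7 (Function('p')(l) = Add(-7, Add(3, Mul(-1, 3))) = Add(-7, Add(3, -3)) = Add(-7, 0) = -7)
Function('z')(w, s) = Mul(2, s, Add(-7, w)) (Function('z')(w, s) = Mul(Add(w, -7), Add(s, s)) = Mul(Add(-7, w), Mul(2, s)) = Mul(2, s, Add(-7, w)))
Add(E, Function('z')(Add(Mul(25, Pow(30, -1)), Mul(D, Pow(20, -1))), 37)) = Add(2567, Mul(2, 37, Add(-7, Add(Mul(25, Pow(30, -1)), Mul(-2, Pow(20, -1)))))) = Add(2567, Mul(2, 37, Add(-7, Add(Mul(25, Rational(1, 30)), Mul(-2, Rational(1, 20)))))) = Add(2567, Mul(2, 37, Add(-7, Add(Rational(5, 6), Rational(-1, 10))))) = Add(2567, Mul(2, 37, Add(-7, Rational(11, 15)))) = Add(2567, Mul(2, 37, Rational(-94, 15))) = Add(2567, Rational(-6956, 15)) = Rational(31549, 15)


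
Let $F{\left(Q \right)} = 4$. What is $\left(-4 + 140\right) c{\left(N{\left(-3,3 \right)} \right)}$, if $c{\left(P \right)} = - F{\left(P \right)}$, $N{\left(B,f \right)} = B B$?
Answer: $-544$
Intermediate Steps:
$N{\left(B,f \right)} = B^{2}$
$c{\left(P \right)} = -4$ ($c{\left(P \right)} = \left(-1\right) 4 = -4$)
$\left(-4 + 140\right) c{\left(N{\left(-3,3 \right)} \right)} = \left(-4 + 140\right) \left(-4\right) = 136 \left(-4\right) = -544$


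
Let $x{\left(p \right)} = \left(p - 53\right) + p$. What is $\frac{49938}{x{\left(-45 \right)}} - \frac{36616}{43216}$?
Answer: $- \frac{270419587}{772486} \approx -350.06$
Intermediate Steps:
$x{\left(p \right)} = -53 + 2 p$ ($x{\left(p \right)} = \left(-53 + p\right) + p = -53 + 2 p$)
$\frac{49938}{x{\left(-45 \right)}} - \frac{36616}{43216} = \frac{49938}{-53 + 2 \left(-45\right)} - \frac{36616}{43216} = \frac{49938}{-53 - 90} - \frac{4577}{5402} = \frac{49938}{-143} - \frac{4577}{5402} = 49938 \left(- \frac{1}{143}\right) - \frac{4577}{5402} = - \frac{49938}{143} - \frac{4577}{5402} = - \frac{270419587}{772486}$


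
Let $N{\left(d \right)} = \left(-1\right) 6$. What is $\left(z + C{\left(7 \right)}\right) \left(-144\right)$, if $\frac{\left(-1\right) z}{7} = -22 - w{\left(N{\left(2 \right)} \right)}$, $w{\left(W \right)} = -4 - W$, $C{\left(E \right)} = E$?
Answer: $-25200$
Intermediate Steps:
$N{\left(d \right)} = -6$
$z = 168$ ($z = - 7 \left(-22 - \left(-4 - -6\right)\right) = - 7 \left(-22 - \left(-4 + 6\right)\right) = - 7 \left(-22 - 2\right) = \left(-7\right) \left(-24\right) = 168$)
$\left(z + C{\left(7 \right)}\right) \left(-144\right) = \left(168 + 7\right) \left(-144\right) = 175 \left(-144\right) = -25200$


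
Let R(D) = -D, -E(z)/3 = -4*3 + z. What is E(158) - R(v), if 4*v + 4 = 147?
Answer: -1609/4 ≈ -402.25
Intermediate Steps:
v = 143/4 (v = -1 + (1/4)*147 = -1 + 147/4 = 143/4 ≈ 35.750)
E(z) = 36 - 3*z (E(z) = -3*(-4*3 + z) = -3*(-12 + z) = 36 - 3*z)
E(158) - R(v) = (36 - 3*158) - (-1)*143/4 = (36 - 474) - 1*(-143/4) = -438 + 143/4 = -1609/4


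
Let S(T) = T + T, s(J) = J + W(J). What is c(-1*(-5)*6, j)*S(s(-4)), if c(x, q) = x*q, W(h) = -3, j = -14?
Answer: 5880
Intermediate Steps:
c(x, q) = q*x
s(J) = -3 + J (s(J) = J - 3 = -3 + J)
S(T) = 2*T
c(-1*(-5)*6, j)*S(s(-4)) = (-14*(-1*(-5))*6)*(2*(-3 - 4)) = (-70*6)*(2*(-7)) = -14*30*(-14) = -420*(-14) = 5880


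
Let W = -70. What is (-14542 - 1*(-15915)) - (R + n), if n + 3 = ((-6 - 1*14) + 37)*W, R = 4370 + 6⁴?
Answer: -3100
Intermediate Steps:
R = 5666 (R = 4370 + 1296 = 5666)
n = -1193 (n = -3 + ((-6 - 1*14) + 37)*(-70) = -3 + ((-6 - 14) + 37)*(-70) = -3 + (-20 + 37)*(-70) = -3 + 17*(-70) = -3 - 1190 = -1193)
(-14542 - 1*(-15915)) - (R + n) = (-14542 - 1*(-15915)) - (5666 - 1193) = (-14542 + 15915) - 1*4473 = 1373 - 4473 = -3100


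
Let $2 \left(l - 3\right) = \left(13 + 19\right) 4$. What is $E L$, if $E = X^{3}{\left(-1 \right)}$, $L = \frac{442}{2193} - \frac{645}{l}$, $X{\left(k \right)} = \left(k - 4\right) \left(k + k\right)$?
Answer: $- \frac{81463000}{8643} \approx -9425.3$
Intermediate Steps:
$l = 67$ ($l = 3 + \frac{\left(13 + 19\right) 4}{2} = 3 + \frac{32 \cdot 4}{2} = 3 + \frac{1}{2} \cdot 128 = 3 + 64 = 67$)
$X{\left(k \right)} = 2 k \left(-4 + k\right)$ ($X{\left(k \right)} = \left(-4 + k\right) 2 k = 2 k \left(-4 + k\right)$)
$L = - \frac{81463}{8643}$ ($L = \frac{442}{2193} - \frac{645}{67} = 442 \cdot \frac{1}{2193} - \frac{645}{67} = \frac{26}{129} - \frac{645}{67} = - \frac{81463}{8643} \approx -9.4253$)
$E = 1000$ ($E = \left(2 \left(-1\right) \left(-4 - 1\right)\right)^{3} = \left(2 \left(-1\right) \left(-5\right)\right)^{3} = 10^{3} = 1000$)
$E L = 1000 \left(- \frac{81463}{8643}\right) = - \frac{81463000}{8643}$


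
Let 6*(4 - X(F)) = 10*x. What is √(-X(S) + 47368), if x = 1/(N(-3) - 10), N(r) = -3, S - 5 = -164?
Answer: √72040449/39 ≈ 217.63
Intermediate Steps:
S = -159 (S = 5 - 164 = -159)
x = -1/13 (x = 1/(-3 - 10) = 1/(-13) = -1/13 ≈ -0.076923)
X(F) = 161/39 (X(F) = 4 - 5*(-1)/(3*13) = 4 - ⅙*(-10/13) = 4 + 5/39 = 161/39)
√(-X(S) + 47368) = √(-1*161/39 + 47368) = √(-161/39 + 47368) = √(1847191/39) = √72040449/39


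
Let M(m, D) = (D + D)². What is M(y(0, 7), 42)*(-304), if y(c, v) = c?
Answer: -2145024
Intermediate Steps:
M(m, D) = 4*D² (M(m, D) = (2*D)² = 4*D²)
M(y(0, 7), 42)*(-304) = (4*42²)*(-304) = (4*1764)*(-304) = 7056*(-304) = -2145024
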